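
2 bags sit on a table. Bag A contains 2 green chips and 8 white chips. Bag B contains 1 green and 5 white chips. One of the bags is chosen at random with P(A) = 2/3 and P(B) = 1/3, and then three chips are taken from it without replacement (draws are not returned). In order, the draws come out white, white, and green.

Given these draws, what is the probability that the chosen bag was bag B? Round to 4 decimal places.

Under each hypothesis, the probability of the observed sequence is: P(data | bag A) = (8/10)(7/9)(2/8) = 7/45; P(data | bag B) = (5/6)(4/5)(1/4) = 1/6.
Weighting by the prior gives 2/3 · 7/45 = 14/135, 1/3 · 1/6 = 1/18; these sum to 43/270.
So P(bag B | data) = (1/18) / (43/270) = 15/43.

0.3488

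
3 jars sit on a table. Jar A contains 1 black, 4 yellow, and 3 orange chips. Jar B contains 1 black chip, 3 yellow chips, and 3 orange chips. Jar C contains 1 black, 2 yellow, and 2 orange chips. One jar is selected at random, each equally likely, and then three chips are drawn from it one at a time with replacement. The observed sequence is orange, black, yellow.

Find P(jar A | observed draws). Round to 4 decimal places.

0.2870

Under each hypothesis, the probability of the observed sequence is: P(data | jar A) = (3/8)(1/8)(4/8) = 0.023438; P(data | jar B) = (3/7)(1/7)(3/7) = 0.026239; P(data | jar C) = (2/5)(1/5)(2/5) = 0.032.
Multiplying each by its prior: 1/3 · 0.023438 = 0.0078125, 1/3 · 0.026239 = 0.0087464, 1/3 · 0.032 = 0.010667; summing to 0.027226.
Therefore the posterior P(jar A | data) = (0.0078125) / (0.027226) = 0.28696.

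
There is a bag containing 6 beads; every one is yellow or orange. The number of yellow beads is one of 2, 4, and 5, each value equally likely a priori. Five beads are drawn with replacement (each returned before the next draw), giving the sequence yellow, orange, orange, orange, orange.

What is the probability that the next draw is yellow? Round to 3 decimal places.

The likelihood of the observed sequence under each hypothesis: P(data | r = 2) = (2/6)(4/6)(4/6)(4/6)(4/6) = 0.065844; P(data | r = 4) = (4/6)(2/6)(2/6)(2/6)(2/6) = 0.0082305; P(data | r = 5) = (5/6)(1/6)(1/6)(1/6)(1/6) = 0.000643.
Multiplying each by its prior: 1/3 · 0.065844 = 0.021948, 1/3 · 0.0082305 = 0.0027435, 1/3 · 0.000643 = 0.00021433; these sum to 0.024906.
The posterior is then P(r = 2 | data) = 0.88124, P(r = 4 | data) = 0.11015, P(r = 5 | data) = 0.0086059.
So P(yellow next | data) = Σ P(yellow next | H) P(H | data) = (1/3)(0.88124) + (2/3)(0.11015) + (5/6)(0.0086059) = 0.37435.

0.374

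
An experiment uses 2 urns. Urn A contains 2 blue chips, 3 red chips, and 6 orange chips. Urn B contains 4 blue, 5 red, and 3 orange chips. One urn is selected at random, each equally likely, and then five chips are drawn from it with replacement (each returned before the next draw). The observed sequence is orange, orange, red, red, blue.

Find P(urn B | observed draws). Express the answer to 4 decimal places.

For each hypothesis, P(data | H) works out to: P(data | urn A) = (6/11)(6/11)(3/11)(3/11)(2/11) = 0.0040236; P(data | urn B) = (3/12)(3/12)(5/12)(5/12)(4/12) = 0.0036169.
The prior-weighted likelihoods are 1/2 · 0.0040236 = 0.0020118, 1/2 · 0.0036169 = 0.0018084; summing to 0.0038202.
Therefore the posterior P(urn B | data) = (0.0018084) / (0.0038202) = 0.47339.

0.4734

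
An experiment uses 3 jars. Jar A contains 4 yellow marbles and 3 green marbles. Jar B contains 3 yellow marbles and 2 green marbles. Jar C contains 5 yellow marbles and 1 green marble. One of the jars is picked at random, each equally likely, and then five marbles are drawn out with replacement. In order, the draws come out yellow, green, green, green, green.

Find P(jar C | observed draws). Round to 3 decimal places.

Under each hypothesis, the probability of the observed sequence is: P(data | jar A) = (4/7)(3/7)(3/7)(3/7)(3/7) = 0.019278; P(data | jar B) = (3/5)(2/5)(2/5)(2/5)(2/5) = 0.01536; P(data | jar C) = (5/6)(1/6)(1/6)(1/6)(1/6) = 0.000643.
The prior-weighted likelihoods are 1/3 · 0.019278 = 0.0064259, 1/3 · 0.01536 = 0.00512, 1/3 · 0.000643 = 0.00021433; these sum to 0.01176.
So P(jar C | data) = (0.00021433) / (0.01176) = 0.018225.

0.018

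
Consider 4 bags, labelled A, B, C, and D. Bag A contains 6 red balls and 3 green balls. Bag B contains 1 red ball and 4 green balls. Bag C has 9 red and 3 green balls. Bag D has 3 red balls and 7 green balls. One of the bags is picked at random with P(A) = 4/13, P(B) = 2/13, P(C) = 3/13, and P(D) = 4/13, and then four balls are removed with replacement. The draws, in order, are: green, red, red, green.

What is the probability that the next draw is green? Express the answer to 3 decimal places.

Compute the likelihood of the observed sequence for each case: P(data | bag A) = (3/9)(6/9)(6/9)(3/9) = 0.049383; P(data | bag B) = (4/5)(1/5)(1/5)(4/5) = 0.0256; P(data | bag C) = (3/12)(9/12)(9/12)(3/12) = 0.035156; P(data | bag D) = (7/10)(3/10)(3/10)(7/10) = 0.0441.
Multiplying each by its prior: 4/13 · 0.049383 = 0.015195, 2/13 · 0.0256 = 0.0039385, 3/13 · 0.035156 = 0.008113, 4/13 · 0.0441 = 0.013569; summing to 0.040815.
Dividing through by the total gives posterior P(bag A | data) = 0.37228, P(bag B | data) = 0.096495, P(bag C | data) = 0.19877, P(bag D | data) = 0.33245.
So P(green next | data) = Σ P(green next | H) P(H | data) = (1/3)(0.37228) + (4/5)(0.096495) + (1/4)(0.19877) + (7/10)(0.33245) = 0.4837.

0.484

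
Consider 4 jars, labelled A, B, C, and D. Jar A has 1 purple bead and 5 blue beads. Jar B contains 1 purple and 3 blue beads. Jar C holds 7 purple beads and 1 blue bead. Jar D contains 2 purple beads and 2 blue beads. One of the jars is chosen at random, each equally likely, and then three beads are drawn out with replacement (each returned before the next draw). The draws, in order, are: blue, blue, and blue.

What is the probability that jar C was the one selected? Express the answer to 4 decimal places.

For each hypothesis, P(data | H) works out to: P(data | jar A) = (5/6)(5/6)(5/6) = 0.5787; P(data | jar B) = (3/4)(3/4)(3/4) = 0.42188; P(data | jar C) = (1/8)(1/8)(1/8) = 0.0019531; P(data | jar D) = (2/4)(2/4)(2/4) = 0.125.
The prior-weighted likelihoods are 1/4 · 0.5787 = 0.14468, 1/4 · 0.42188 = 0.10547, 1/4 · 0.0019531 = 0.00048828, 1/4 · 0.125 = 0.03125; with total 0.28188.
Therefore the posterior P(jar C | data) = (0.00048828) / (0.28188) = 0.0017322.

0.0017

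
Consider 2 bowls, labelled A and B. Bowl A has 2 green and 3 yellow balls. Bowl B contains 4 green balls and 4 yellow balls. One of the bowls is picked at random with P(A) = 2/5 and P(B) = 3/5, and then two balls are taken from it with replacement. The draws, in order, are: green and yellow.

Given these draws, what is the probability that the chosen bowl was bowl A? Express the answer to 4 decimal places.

For each hypothesis, P(data | H) works out to: P(data | bowl A) = (2/5)(3/5) = 6/25; P(data | bowl B) = (4/8)(4/8) = 1/4.
Multiplying each by its prior: 2/5 · 6/25 = 12/125, 3/5 · 1/4 = 3/20; summing to 123/500.
Therefore the posterior P(bowl A | data) = (12/125) / (123/500) = 16/41.

0.3902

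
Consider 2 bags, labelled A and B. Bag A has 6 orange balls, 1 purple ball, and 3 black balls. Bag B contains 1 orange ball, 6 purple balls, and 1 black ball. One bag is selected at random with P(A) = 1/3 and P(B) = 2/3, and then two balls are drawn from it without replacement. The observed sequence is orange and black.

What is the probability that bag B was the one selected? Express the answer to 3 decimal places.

0.152

The likelihood of the observed sequence under each hypothesis: P(data | bag A) = (6/10)(3/9) = 1/5; P(data | bag B) = (1/8)(1/7) = 1/56.
Multiplying each by its prior: 1/3 · 1/5 = 1/15, 2/3 · 1/56 = 1/84; summing to 11/140.
Therefore the posterior P(bag B | data) = (1/84) / (11/140) = 5/33.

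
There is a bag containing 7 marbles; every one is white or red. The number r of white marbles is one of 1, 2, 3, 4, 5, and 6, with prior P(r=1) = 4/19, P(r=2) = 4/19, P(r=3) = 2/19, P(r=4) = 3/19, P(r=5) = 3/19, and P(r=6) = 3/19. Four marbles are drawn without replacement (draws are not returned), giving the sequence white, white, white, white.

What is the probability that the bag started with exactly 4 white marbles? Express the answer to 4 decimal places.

The likelihood of the observed sequence under each hypothesis: P(data | r = 1) = (1/7)(0/6) = 0; P(data | r = 2) = (2/7)(1/6)(0/5) = 0; P(data | r = 3) = (3/7)(2/6)(1/5)(0/4) = 0; P(data | r = 4) = (4/7)(3/6)(2/5)(1/4) = 1/35; P(data | r = 5) = (5/7)(4/6)(3/5)(2/4) = 1/7; P(data | r = 6) = (6/7)(5/6)(4/5)(3/4) = 3/7.
Weighting by the prior gives 4/19 · 0 = 0, 4/19 · 0 = 0, 2/19 · 0 = 0, 3/19 · 1/35 = 3/665, 3/19 · 1/7 = 3/133, 3/19 · 3/7 = 9/133; summing to 9/95.
Therefore the posterior P(r = 4 | data) = (3/665) / (9/95) = 1/21.

0.0476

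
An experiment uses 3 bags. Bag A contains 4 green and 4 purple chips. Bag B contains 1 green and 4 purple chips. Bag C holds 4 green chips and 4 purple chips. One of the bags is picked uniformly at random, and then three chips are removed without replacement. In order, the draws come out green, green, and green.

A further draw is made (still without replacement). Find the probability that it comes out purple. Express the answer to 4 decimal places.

0.8000

For each hypothesis, P(data | H) works out to: P(data | bag A) = (4/8)(3/7)(2/6) = 1/14; P(data | bag B) = (1/5)(0/4) = 0; P(data | bag C) = (4/8)(3/7)(2/6) = 1/14.
Multiplying each by its prior: 1/3 · 1/14 = 1/42, 1/3 · 0 = 0, 1/3 · 1/14 = 1/42; summing to 1/21.
The posterior is then P(bag A | data) = 1/2, P(bag B | data) = 0, P(bag C | data) = 1/2.
Averaging over the posterior, P(purple next | data) = (4/5)(1/2) + (4/5)(1/2) = 4/5.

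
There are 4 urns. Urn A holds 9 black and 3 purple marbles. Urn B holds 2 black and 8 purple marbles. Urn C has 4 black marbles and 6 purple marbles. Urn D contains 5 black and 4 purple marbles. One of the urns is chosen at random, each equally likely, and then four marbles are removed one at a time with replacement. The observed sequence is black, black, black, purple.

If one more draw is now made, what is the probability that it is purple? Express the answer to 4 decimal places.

For each hypothesis, P(data | H) works out to: P(data | urn A) = (9/12)(9/12)(9/12)(3/12) = 0.10547; P(data | urn B) = (2/10)(2/10)(2/10)(8/10) = 0.0064; P(data | urn C) = (4/10)(4/10)(4/10)(6/10) = 0.0384; P(data | urn D) = (5/9)(5/9)(5/9)(4/9) = 0.076208.
Multiplying each by its prior: 1/4 · 0.10547 = 0.026367, 1/4 · 0.0064 = 0.0016, 1/4 · 0.0384 = 0.0096, 1/4 · 0.076208 = 0.019052; summing to 0.056619.
Dividing through by the total gives posterior P(urn A | data) = 0.46569, P(urn B | data) = 0.028259, P(urn C | data) = 0.16955, P(urn D | data) = 0.33649.
So P(purple next | data) = Σ P(purple next | H) P(H | data) = (1/4)(0.46569) + (4/5)(0.028259) + (3/5)(0.16955) + (4/9)(0.33649) = 0.39032.

0.3903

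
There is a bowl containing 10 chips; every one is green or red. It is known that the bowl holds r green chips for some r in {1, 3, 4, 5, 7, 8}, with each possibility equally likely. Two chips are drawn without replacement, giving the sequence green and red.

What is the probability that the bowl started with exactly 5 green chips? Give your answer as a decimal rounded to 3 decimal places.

0.216

Compute the likelihood of the observed sequence for each case: P(data | r = 1) = (1/10)(9/9) = 1/10; P(data | r = 3) = (3/10)(7/9) = 7/30; P(data | r = 4) = (4/10)(6/9) = 4/15; P(data | r = 5) = (5/10)(5/9) = 5/18; P(data | r = 7) = (7/10)(3/9) = 7/30; P(data | r = 8) = (8/10)(2/9) = 8/45.
Weighting by the prior gives 1/6 · 1/10 = 1/60, 1/6 · 7/30 = 7/180, 1/6 · 4/15 = 2/45, 1/6 · 5/18 = 5/108, 1/6 · 7/30 = 7/180, 1/6 · 8/45 = 4/135; with total 29/135.
By Bayes' rule, P(r = 5 | data) = (5/108) / (29/135) = 25/116.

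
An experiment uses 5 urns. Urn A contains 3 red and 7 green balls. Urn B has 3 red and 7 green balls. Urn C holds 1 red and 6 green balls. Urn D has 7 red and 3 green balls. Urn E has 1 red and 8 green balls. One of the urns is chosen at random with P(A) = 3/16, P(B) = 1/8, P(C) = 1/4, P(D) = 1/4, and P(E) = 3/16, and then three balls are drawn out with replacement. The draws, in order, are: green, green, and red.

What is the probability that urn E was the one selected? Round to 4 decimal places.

0.1577

Compute the likelihood of the observed sequence for each case: P(data | urn A) = (7/10)(7/10)(3/10) = 0.147; P(data | urn B) = (7/10)(7/10)(3/10) = 0.147; P(data | urn C) = (6/7)(6/7)(1/7) = 0.10496; P(data | urn D) = (3/10)(3/10)(7/10) = 0.063; P(data | urn E) = (8/9)(8/9)(1/9) = 0.087791.
The prior-weighted likelihoods are 3/16 · 0.147 = 0.027563, 1/8 · 0.147 = 0.018375, 1/4 · 0.10496 = 0.026239, 1/4 · 0.063 = 0.01575, 3/16 · 0.087791 = 0.016461; with total 0.10439.
Therefore the posterior P(urn E | data) = (0.016461) / (0.10439) = 0.15769.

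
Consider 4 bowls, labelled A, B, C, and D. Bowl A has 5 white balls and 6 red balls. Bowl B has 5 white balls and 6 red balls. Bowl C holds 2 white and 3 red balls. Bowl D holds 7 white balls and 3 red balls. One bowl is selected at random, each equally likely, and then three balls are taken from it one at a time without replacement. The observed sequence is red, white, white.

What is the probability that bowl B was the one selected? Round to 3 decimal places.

0.234

The likelihood of the observed sequence under each hypothesis: P(data | bowl A) = (6/11)(5/10)(4/9) = 0.12121; P(data | bowl B) = (6/11)(5/10)(4/9) = 0.12121; P(data | bowl C) = (3/5)(2/4)(1/3) = 0.1; P(data | bowl D) = (3/10)(7/9)(6/8) = 0.175.
Multiplying each by its prior: 1/4 · 0.12121 = 0.030303, 1/4 · 0.12121 = 0.030303, 1/4 · 0.1 = 0.025, 1/4 · 0.175 = 0.04375; these sum to 0.12936.
By Bayes' rule, P(bowl B | data) = (0.030303) / (0.12936) = 0.23426.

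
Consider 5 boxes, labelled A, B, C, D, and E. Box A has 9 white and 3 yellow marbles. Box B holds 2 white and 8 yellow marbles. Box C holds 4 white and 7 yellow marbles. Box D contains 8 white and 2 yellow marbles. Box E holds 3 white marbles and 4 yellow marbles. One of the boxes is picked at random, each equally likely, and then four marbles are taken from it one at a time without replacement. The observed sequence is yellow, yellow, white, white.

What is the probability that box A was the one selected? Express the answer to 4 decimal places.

0.1580

Under each hypothesis, the probability of the observed sequence is: P(data | box A) = (3/12)(2/11)(9/10)(8/9) = 2/55; P(data | box B) = (8/10)(7/9)(2/8)(1/7) = 1/45; P(data | box C) = (7/11)(6/10)(4/9)(3/8) = 7/110; P(data | box D) = (2/10)(1/9)(8/8)(7/7) = 1/45; P(data | box E) = (4/7)(3/6)(3/5)(2/4) = 3/35.
Weighting by the prior gives 1/5 · 2/55 = 2/275, 1/5 · 1/45 = 1/225, 1/5 · 7/110 = 7/550, 1/5 · 1/45 = 1/225, 1/5 · 3/35 = 3/175; with total 29/630.
So P(box A | data) = (2/275) / (29/630) = 252/1595.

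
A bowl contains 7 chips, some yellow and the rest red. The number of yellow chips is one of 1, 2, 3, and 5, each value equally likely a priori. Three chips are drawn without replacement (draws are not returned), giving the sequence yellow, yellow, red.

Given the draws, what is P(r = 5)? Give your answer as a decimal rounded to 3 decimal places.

Compute the likelihood of the observed sequence for each case: P(data | r = 1) = (1/7)(0/6) = 0; P(data | r = 2) = (2/7)(1/6)(5/5) = 1/21; P(data | r = 3) = (3/7)(2/6)(4/5) = 4/35; P(data | r = 5) = (5/7)(4/6)(2/5) = 4/21.
Weighting by the prior gives 1/4 · 0 = 0, 1/4 · 1/21 = 1/84, 1/4 · 4/35 = 1/35, 1/4 · 4/21 = 1/21; summing to 37/420.
By Bayes' rule, P(r = 5 | data) = (1/21) / (37/420) = 20/37.

0.541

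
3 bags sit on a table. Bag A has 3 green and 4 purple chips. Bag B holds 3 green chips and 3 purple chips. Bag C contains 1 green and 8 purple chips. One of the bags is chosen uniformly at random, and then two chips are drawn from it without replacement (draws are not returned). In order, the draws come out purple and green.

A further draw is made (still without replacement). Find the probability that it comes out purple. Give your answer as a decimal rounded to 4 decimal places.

Under each hypothesis, the probability of the observed sequence is: P(data | bag A) = (4/7)(3/6) = 0.28571; P(data | bag B) = (3/6)(3/5) = 0.3; P(data | bag C) = (8/9)(1/8) = 0.11111.
Multiplying each by its prior: 1/3 · 0.28571 = 0.095238, 1/3 · 0.3 = 0.1, 1/3 · 0.11111 = 0.037037; with total 0.23228.
The posterior is then P(bag A | data) = 0.41002, P(bag B | data) = 0.43052, P(bag C | data) = 0.15945.
Averaging over the posterior, P(purple next | data) = (3/5)(0.41002) + (1/2)(0.43052) + (1)(0.15945) = 0.62073.

0.6207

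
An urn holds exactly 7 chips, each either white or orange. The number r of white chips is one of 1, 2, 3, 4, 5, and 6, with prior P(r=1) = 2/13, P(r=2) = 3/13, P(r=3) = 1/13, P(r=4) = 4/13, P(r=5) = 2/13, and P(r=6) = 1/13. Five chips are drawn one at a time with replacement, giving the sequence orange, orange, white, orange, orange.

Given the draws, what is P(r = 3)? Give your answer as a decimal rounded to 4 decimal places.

For each hypothesis, P(data | H) works out to: P(data | r = 1) = (6/7)(6/7)(1/7)(6/7)(6/7) = 0.077111; P(data | r = 2) = (5/7)(5/7)(2/7)(5/7)(5/7) = 0.074374; P(data | r = 3) = (4/7)(4/7)(3/7)(4/7)(4/7) = 0.045695; P(data | r = 4) = (3/7)(3/7)(4/7)(3/7)(3/7) = 0.019278; P(data | r = 5) = (2/7)(2/7)(5/7)(2/7)(2/7) = 0.0047599; P(data | r = 6) = (1/7)(1/7)(6/7)(1/7)(1/7) = 0.00035699.
Multiplying each by its prior: 2/13 · 0.077111 = 0.011863, 3/13 · 0.074374 = 0.017163, 1/13 · 0.045695 = 0.003515, 4/13 · 0.019278 = 0.0059316, 2/13 · 0.0047599 = 0.0007323, 1/13 · 0.00035699 = 2.7461e-05; with total 0.039233.
So P(r = 3 | data) = (0.003515) / (0.039233) = 0.089594.

0.0896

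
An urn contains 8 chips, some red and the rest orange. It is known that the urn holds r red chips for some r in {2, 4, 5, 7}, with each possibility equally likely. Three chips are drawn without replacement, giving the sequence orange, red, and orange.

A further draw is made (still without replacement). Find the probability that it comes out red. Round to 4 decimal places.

0.4696

For each hypothesis, P(data | H) works out to: P(data | r = 2) = (6/8)(2/7)(5/6) = 5/28; P(data | r = 4) = (4/8)(4/7)(3/6) = 1/7; P(data | r = 5) = (3/8)(5/7)(2/6) = 5/56; P(data | r = 7) = (1/8)(7/7)(0/6) = 0.
Multiplying each by its prior: 1/4 · 5/28 = 5/112, 1/4 · 1/7 = 1/28, 1/4 · 5/56 = 5/224, 1/4 · 0 = 0; these sum to 23/224.
Normalising, the posterior is P(r = 2 | data) = 10/23, P(r = 4 | data) = 8/23, P(r = 5 | data) = 5/23, P(r = 7 | data) = 0.
The predictive probability is P(red next | data) = (1/5)(10/23) + (3/5)(8/23) + (4/5)(5/23) = 54/115.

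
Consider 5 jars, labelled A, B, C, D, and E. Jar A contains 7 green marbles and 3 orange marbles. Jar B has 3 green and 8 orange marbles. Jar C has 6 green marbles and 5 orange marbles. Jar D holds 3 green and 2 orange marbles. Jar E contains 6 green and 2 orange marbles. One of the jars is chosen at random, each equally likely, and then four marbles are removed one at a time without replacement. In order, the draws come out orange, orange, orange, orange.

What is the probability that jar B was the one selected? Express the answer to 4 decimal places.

0.9333

For each hypothesis, P(data | H) works out to: P(data | jar A) = (3/10)(2/9)(1/8)(0/7) = 0; P(data | jar B) = (8/11)(7/10)(6/9)(5/8) = 7/33; P(data | jar C) = (5/11)(4/10)(3/9)(2/8) = 1/66; P(data | jar D) = (2/5)(1/4)(0/3) = 0; P(data | jar E) = (2/8)(1/7)(0/6) = 0.
The prior-weighted likelihoods are 1/5 · 0 = 0, 1/5 · 7/33 = 7/165, 1/5 · 1/66 = 1/330, 1/5 · 0 = 0, 1/5 · 0 = 0; summing to 1/22.
Therefore the posterior P(jar B | data) = (7/165) / (1/22) = 14/15.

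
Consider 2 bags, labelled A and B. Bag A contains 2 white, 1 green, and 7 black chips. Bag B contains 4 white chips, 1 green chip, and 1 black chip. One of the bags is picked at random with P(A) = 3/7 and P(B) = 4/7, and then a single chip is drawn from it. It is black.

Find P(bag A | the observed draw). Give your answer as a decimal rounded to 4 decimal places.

For each hypothesis, P(data | H) works out to: P(data | bag A) = (7/10) = 7/10; P(data | bag B) = (1/6) = 1/6.
Multiplying each by its prior: 3/7 · 7/10 = 3/10, 4/7 · 1/6 = 2/21; these sum to 83/210.
Therefore the posterior P(bag A | data) = (3/10) / (83/210) = 63/83.

0.7590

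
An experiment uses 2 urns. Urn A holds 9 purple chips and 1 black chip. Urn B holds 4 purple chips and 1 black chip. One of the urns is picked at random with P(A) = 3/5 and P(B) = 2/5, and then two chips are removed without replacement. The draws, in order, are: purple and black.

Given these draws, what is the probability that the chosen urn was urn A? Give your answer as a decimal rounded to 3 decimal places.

0.429

For each hypothesis, P(data | H) works out to: P(data | urn A) = (9/10)(1/9) = 1/10; P(data | urn B) = (4/5)(1/4) = 1/5.
Multiplying each by its prior: 3/5 · 1/10 = 3/50, 2/5 · 1/5 = 2/25; with total 7/50.
By Bayes' rule, P(urn A | data) = (3/50) / (7/50) = 3/7.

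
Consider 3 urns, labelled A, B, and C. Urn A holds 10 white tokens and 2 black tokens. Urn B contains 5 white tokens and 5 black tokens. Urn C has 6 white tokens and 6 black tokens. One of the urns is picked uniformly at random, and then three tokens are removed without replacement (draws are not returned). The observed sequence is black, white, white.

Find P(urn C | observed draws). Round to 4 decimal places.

For each hypothesis, P(data | H) works out to: P(data | urn A) = (2/12)(10/11)(9/10) = 0.13636; P(data | urn B) = (5/10)(5/9)(4/8) = 0.13889; P(data | urn C) = (6/12)(6/11)(5/10) = 0.13636.
Weighting by the prior gives 1/3 · 0.13636 = 0.045455, 1/3 · 0.13889 = 0.046296, 1/3 · 0.13636 = 0.045455; with total 0.13721.
By Bayes' rule, P(urn C | data) = (0.045455) / (0.13721) = 0.33129.

0.3313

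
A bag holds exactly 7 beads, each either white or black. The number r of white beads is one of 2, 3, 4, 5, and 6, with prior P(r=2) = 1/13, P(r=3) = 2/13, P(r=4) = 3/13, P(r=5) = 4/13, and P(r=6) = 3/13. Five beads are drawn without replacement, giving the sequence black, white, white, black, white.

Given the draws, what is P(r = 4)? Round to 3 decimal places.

0.409

Under each hypothesis, the probability of the observed sequence is: P(data | r = 2) = (5/7)(2/6)(1/5)(4/4)(0/3) = 0; P(data | r = 3) = (4/7)(3/6)(2/5)(3/4)(1/3) = 0.028571; P(data | r = 4) = (3/7)(4/6)(3/5)(2/4)(2/3) = 0.057143; P(data | r = 5) = (2/7)(5/6)(4/5)(1/4)(3/3) = 0.047619; P(data | r = 6) = (1/7)(6/6)(5/5)(0/4) = 0.
Weighting by the prior gives 1/13 · 0 = 0, 2/13 · 0.028571 = 0.0043956, 3/13 · 0.057143 = 0.013187, 4/13 · 0.047619 = 0.014652, 3/13 · 0 = 0; summing to 0.032234.
Hence P(r = 4 | data) = (0.013187) / (0.032234) = 0.40909.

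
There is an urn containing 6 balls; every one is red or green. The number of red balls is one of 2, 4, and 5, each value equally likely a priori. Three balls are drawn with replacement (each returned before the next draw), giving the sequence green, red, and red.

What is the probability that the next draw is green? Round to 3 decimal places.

For each hypothesis, P(data | H) works out to: P(data | r = 2) = (4/6)(2/6)(2/6) = 2/27; P(data | r = 4) = (2/6)(4/6)(4/6) = 4/27; P(data | r = 5) = (1/6)(5/6)(5/6) = 25/216.
The prior-weighted likelihoods are 1/3 · 2/27 = 2/81, 1/3 · 4/27 = 4/81, 1/3 · 25/216 = 25/648; summing to 73/648.
The posterior is then P(r = 2 | data) = 16/73, P(r = 4 | data) = 32/73, P(r = 5 | data) = 25/73.
So P(green next | data) = Σ P(green next | H) P(H | data) = (2/3)(16/73) + (1/3)(32/73) + (1/6)(25/73) = 51/146.

0.349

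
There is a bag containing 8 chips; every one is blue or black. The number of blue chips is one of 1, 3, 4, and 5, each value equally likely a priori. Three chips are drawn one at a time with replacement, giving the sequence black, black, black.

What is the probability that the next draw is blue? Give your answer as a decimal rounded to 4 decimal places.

Under each hypothesis, the probability of the observed sequence is: P(data | r = 1) = (7/8)(7/8)(7/8) = 0.66992; P(data | r = 3) = (5/8)(5/8)(5/8) = 0.24414; P(data | r = 4) = (4/8)(4/8)(4/8) = 0.125; P(data | r = 5) = (3/8)(3/8)(3/8) = 0.052734.
The prior-weighted likelihoods are 1/4 · 0.66992 = 0.16748, 1/4 · 0.24414 = 0.061035, 1/4 · 0.125 = 0.03125, 1/4 · 0.052734 = 0.013184; summing to 0.27295.
The posterior is then P(r = 1 | data) = 0.6136, P(r = 3 | data) = 0.22361, P(r = 4 | data) = 0.11449, P(r = 5 | data) = 0.048301.
The predictive probability is P(blue next | data) = (1/8)(0.6136) + (3/8)(0.22361) + (1/2)(0.11449) + (5/8)(0.048301) = 0.24799.

0.2480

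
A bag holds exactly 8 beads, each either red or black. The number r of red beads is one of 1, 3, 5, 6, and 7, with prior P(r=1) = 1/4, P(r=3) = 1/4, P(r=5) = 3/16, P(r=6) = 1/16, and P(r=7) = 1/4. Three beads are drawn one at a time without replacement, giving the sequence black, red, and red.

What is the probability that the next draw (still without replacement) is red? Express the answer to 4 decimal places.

0.6591

The likelihood of the observed sequence under each hypothesis: P(data | r = 1) = (7/8)(1/7)(0/6) = 0; P(data | r = 3) = (5/8)(3/7)(2/6) = 5/56; P(data | r = 5) = (3/8)(5/7)(4/6) = 5/28; P(data | r = 6) = (2/8)(6/7)(5/6) = 5/28; P(data | r = 7) = (1/8)(7/7)(6/6) = 1/8.
The prior-weighted likelihoods are 1/4 · 0 = 0, 1/4 · 5/56 = 5/224, 3/16 · 5/28 = 15/448, 1/16 · 5/28 = 5/448, 1/4 · 1/8 = 1/32; summing to 11/112.
Normalising, the posterior is P(r = 1 | data) = 0, P(r = 3 | data) = 5/22, P(r = 5 | data) = 15/44, P(r = 6 | data) = 5/44, P(r = 7 | data) = 7/22.
The predictive probability is P(red next | data) = (1/5)(5/22) + (3/5)(15/44) + (4/5)(5/44) + (1)(7/22) = 29/44.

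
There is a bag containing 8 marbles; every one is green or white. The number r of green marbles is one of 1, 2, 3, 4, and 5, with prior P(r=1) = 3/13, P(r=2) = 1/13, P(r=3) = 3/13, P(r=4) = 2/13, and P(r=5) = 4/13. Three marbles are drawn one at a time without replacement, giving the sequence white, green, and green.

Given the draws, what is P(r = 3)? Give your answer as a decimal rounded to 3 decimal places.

Under each hypothesis, the probability of the observed sequence is: P(data | r = 1) = (7/8)(1/7)(0/6) = 0; P(data | r = 2) = (6/8)(2/7)(1/6) = 1/28; P(data | r = 3) = (5/8)(3/7)(2/6) = 5/56; P(data | r = 4) = (4/8)(4/7)(3/6) = 1/7; P(data | r = 5) = (3/8)(5/7)(4/6) = 5/28.
The prior-weighted likelihoods are 3/13 · 0 = 0, 1/13 · 1/28 = 1/364, 3/13 · 5/56 = 15/728, 2/13 · 1/7 = 2/91, 4/13 · 5/28 = 5/91; these sum to 73/728.
Therefore the posterior P(r = 3 | data) = (15/728) / (73/728) = 15/73.

0.205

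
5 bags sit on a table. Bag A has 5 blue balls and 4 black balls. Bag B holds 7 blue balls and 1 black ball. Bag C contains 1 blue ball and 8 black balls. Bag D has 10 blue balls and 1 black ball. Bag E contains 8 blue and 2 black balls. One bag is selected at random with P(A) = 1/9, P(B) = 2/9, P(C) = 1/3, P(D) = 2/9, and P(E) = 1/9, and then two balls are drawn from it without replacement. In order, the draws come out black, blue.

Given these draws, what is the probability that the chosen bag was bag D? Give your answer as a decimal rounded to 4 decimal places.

0.1489

Compute the likelihood of the observed sequence for each case: P(data | bag A) = (4/9)(5/8) = 0.27778; P(data | bag B) = (1/8)(7/7) = 0.125; P(data | bag C) = (8/9)(1/8) = 0.11111; P(data | bag D) = (1/11)(10/10) = 0.090909; P(data | bag E) = (2/10)(8/9) = 0.17778.
Multiplying each by its prior: 1/9 · 0.27778 = 0.030864, 2/9 · 0.125 = 0.027778, 1/3 · 0.11111 = 0.037037, 2/9 · 0.090909 = 0.020202, 1/9 · 0.17778 = 0.019753; these sum to 0.13563.
Hence P(bag D | data) = (0.020202) / (0.13563) = 0.14894.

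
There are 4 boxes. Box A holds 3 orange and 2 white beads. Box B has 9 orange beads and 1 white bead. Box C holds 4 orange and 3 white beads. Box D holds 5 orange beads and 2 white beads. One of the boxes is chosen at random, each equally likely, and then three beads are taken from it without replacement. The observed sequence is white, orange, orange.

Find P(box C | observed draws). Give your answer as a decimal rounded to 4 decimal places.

Compute the likelihood of the observed sequence for each case: P(data | box A) = (2/5)(3/4)(2/3) = 1/5; P(data | box B) = (1/10)(9/9)(8/8) = 1/10; P(data | box C) = (3/7)(4/6)(3/5) = 6/35; P(data | box D) = (2/7)(5/6)(4/5) = 4/21.
Multiplying each by its prior: 1/4 · 1/5 = 1/20, 1/4 · 1/10 = 1/40, 1/4 · 6/35 = 3/70, 1/4 · 4/21 = 1/21; with total 139/840.
So P(box C | data) = (3/70) / (139/840) = 36/139.

0.2590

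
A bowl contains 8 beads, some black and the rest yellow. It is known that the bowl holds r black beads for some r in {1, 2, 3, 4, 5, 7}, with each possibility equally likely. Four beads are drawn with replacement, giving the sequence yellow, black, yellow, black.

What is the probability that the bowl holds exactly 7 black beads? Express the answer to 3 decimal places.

0.052

For each hypothesis, P(data | H) works out to: P(data | r = 1) = (7/8)(1/8)(7/8)(1/8) = 0.011963; P(data | r = 2) = (6/8)(2/8)(6/8)(2/8) = 0.035156; P(data | r = 3) = (5/8)(3/8)(5/8)(3/8) = 0.054932; P(data | r = 4) = (4/8)(4/8)(4/8)(4/8) = 0.0625; P(data | r = 5) = (3/8)(5/8)(3/8)(5/8) = 0.054932; P(data | r = 7) = (1/8)(7/8)(1/8)(7/8) = 0.011963.
Weighting by the prior gives 1/6 · 0.011963 = 0.0019938, 1/6 · 0.035156 = 0.0058594, 1/6 · 0.054932 = 0.0091553, 1/6 · 0.0625 = 0.010417, 1/6 · 0.054932 = 0.0091553, 1/6 · 0.011963 = 0.0019938; summing to 0.038574.
So P(r = 7 | data) = (0.0019938) / (0.038574) = 0.051688.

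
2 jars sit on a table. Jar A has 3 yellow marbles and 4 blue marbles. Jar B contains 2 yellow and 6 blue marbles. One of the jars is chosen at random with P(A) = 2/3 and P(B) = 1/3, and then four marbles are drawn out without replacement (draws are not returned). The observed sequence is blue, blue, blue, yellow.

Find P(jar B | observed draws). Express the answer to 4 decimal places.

0.4545

The likelihood of the observed sequence under each hypothesis: P(data | jar A) = (4/7)(3/6)(2/5)(3/4) = 3/35; P(data | jar B) = (6/8)(5/7)(4/6)(2/5) = 1/7.
Weighting by the prior gives 2/3 · 3/35 = 2/35, 1/3 · 1/7 = 1/21; summing to 11/105.
Therefore the posterior P(jar B | data) = (1/21) / (11/105) = 5/11.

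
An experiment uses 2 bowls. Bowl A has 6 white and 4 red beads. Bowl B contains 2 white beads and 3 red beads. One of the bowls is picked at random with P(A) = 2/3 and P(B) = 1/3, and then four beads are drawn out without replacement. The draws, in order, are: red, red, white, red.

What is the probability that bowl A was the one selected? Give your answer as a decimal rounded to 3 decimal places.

For each hypothesis, P(data | H) works out to: P(data | bowl A) = (4/10)(3/9)(6/8)(2/7) = 1/35; P(data | bowl B) = (3/5)(2/4)(2/3)(1/2) = 1/10.
The prior-weighted likelihoods are 2/3 · 1/35 = 2/105, 1/3 · 1/10 = 1/30; with total 11/210.
So P(bowl A | data) = (2/105) / (11/210) = 4/11.

0.364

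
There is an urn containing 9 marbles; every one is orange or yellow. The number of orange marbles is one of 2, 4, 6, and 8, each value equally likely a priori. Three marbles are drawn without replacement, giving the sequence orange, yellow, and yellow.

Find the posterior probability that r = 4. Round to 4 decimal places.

Compute the likelihood of the observed sequence for each case: P(data | r = 2) = (2/9)(7/8)(6/7) = 1/6; P(data | r = 4) = (4/9)(5/8)(4/7) = 10/63; P(data | r = 6) = (6/9)(3/8)(2/7) = 1/14; P(data | r = 8) = (8/9)(1/8)(0/7) = 0.
The prior-weighted likelihoods are 1/4 · 1/6 = 1/24, 1/4 · 10/63 = 5/126, 1/4 · 1/14 = 1/56, 1/4 · 0 = 0; these sum to 25/252.
So P(r = 4 | data) = (5/126) / (25/252) = 2/5.

0.4000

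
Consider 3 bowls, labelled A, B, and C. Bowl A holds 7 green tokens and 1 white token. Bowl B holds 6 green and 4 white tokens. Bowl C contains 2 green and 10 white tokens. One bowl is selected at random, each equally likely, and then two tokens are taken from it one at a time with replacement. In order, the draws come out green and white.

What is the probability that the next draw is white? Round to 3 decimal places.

The likelihood of the observed sequence under each hypothesis: P(data | bowl A) = (7/8)(1/8) = 0.10938; P(data | bowl B) = (6/10)(4/10) = 0.24; P(data | bowl C) = (2/12)(10/12) = 0.13889.
The prior-weighted likelihoods are 1/3 · 0.10938 = 0.036458, 1/3 · 0.24 = 0.08, 1/3 · 0.13889 = 0.046296; summing to 0.16275.
Normalising, the posterior is P(bowl A | data) = 0.22401, P(bowl B | data) = 0.49154, P(bowl C | data) = 0.28445.
The predictive probability is P(white next | data) = (1/8)(0.22401) + (2/5)(0.49154) + (5/6)(0.28445) = 0.46166.

0.462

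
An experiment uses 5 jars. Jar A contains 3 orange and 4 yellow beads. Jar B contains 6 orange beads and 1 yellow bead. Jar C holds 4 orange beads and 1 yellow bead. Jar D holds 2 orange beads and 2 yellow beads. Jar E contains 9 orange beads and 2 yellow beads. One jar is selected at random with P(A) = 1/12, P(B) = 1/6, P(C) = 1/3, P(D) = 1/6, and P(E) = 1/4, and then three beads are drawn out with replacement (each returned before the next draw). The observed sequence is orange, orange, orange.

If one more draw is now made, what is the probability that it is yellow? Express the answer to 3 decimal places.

0.200

For each hypothesis, P(data | H) works out to: P(data | jar A) = (3/7)(3/7)(3/7) = 0.078717; P(data | jar B) = (6/7)(6/7)(6/7) = 0.62974; P(data | jar C) = (4/5)(4/5)(4/5) = 0.512; P(data | jar D) = (2/4)(2/4)(2/4) = 0.125; P(data | jar E) = (9/11)(9/11)(9/11) = 0.54771.
The prior-weighted likelihoods are 1/12 · 0.078717 = 0.0065598, 1/6 · 0.62974 = 0.10496, 1/3 · 0.512 = 0.17067, 1/6 · 0.125 = 0.020833, 1/4 · 0.54771 = 0.13693; with total 0.43994.
The posterior is then P(jar A | data) = 0.01491, P(jar B | data) = 0.23857, P(jar C | data) = 0.38793, P(jar D | data) = 0.047355, P(jar E | data) = 0.31124.
Averaging over the posterior, P(yellow next | data) = (4/7)(0.01491) + (1/7)(0.23857) + (1/5)(0.38793) + (1/2)(0.047355) + (2/11)(0.31124) = 0.20045.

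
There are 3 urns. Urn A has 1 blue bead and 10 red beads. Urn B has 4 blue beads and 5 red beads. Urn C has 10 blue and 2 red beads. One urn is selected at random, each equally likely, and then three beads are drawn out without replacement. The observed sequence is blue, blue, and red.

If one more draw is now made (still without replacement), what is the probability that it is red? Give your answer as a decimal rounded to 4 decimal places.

0.3701

Compute the likelihood of the observed sequence for each case: P(data | urn A) = (1/11)(0/10) = 0; P(data | urn B) = (4/9)(3/8)(5/7) = 5/42; P(data | urn C) = (10/12)(9/11)(2/10) = 3/22.
The prior-weighted likelihoods are 1/3 · 0 = 0, 1/3 · 5/42 = 5/126, 1/3 · 3/22 = 1/22; summing to 59/693.
Normalising, the posterior is P(urn A | data) = 0, P(urn B | data) = 55/118, P(urn C | data) = 63/118.
The predictive probability is P(red next | data) = (2/3)(55/118) + (1/9)(63/118) = 131/354.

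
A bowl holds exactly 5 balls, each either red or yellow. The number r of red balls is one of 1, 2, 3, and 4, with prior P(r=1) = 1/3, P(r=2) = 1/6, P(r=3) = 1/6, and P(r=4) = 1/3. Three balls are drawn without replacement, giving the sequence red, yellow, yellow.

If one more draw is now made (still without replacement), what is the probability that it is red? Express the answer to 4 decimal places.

Under each hypothesis, the probability of the observed sequence is: P(data | r = 1) = (1/5)(4/4)(3/3) = 1/5; P(data | r = 2) = (2/5)(3/4)(2/3) = 1/5; P(data | r = 3) = (3/5)(2/4)(1/3) = 1/10; P(data | r = 4) = (4/5)(1/4)(0/3) = 0.
Multiplying each by its prior: 1/3 · 1/5 = 1/15, 1/6 · 1/5 = 1/30, 1/6 · 1/10 = 1/60, 1/3 · 0 = 0; these sum to 7/60.
Normalising, the posterior is P(r = 1 | data) = 4/7, P(r = 2 | data) = 2/7, P(r = 3 | data) = 1/7, P(r = 4 | data) = 0.
So P(red next | data) = Σ P(red next | H) P(H | data) = (0)(4/7) + (1/2)(2/7) + (1)(1/7) = 2/7.

0.2857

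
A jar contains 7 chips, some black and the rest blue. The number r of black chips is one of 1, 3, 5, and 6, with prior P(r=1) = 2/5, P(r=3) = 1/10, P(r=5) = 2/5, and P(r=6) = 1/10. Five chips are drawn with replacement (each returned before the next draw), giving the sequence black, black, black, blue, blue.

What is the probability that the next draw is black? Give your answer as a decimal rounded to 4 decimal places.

Compute the likelihood of the observed sequence for each case: P(data | r = 1) = (1/7)(1/7)(1/7)(6/7)(6/7) = 0.002142; P(data | r = 3) = (3/7)(3/7)(3/7)(4/7)(4/7) = 0.025704; P(data | r = 5) = (5/7)(5/7)(5/7)(2/7)(2/7) = 0.02975; P(data | r = 6) = (6/7)(6/7)(6/7)(1/7)(1/7) = 0.012852.
Multiplying each by its prior: 2/5 · 0.002142 = 0.00085679, 1/10 · 0.025704 = 0.0025704, 2/5 · 0.02975 = 0.0119, 1/10 · 0.012852 = 0.0012852; with total 0.016612.
The posterior is then P(r = 1 | data) = 0.051576, P(r = 3 | data) = 0.15473, P(r = 5 | data) = 0.71633, P(r = 6 | data) = 0.077364.
Averaging over the posterior, P(black next | data) = (1/7)(0.051576) + (3/7)(0.15473) + (5/7)(0.71633) + (6/7)(0.077364) = 0.65166.

0.6517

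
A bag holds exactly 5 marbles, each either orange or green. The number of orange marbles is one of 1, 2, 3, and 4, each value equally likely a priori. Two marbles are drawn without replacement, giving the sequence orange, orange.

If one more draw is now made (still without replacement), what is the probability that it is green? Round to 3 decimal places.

For each hypothesis, P(data | H) works out to: P(data | r = 1) = (1/5)(0/4) = 0; P(data | r = 2) = (2/5)(1/4) = 1/10; P(data | r = 3) = (3/5)(2/4) = 3/10; P(data | r = 4) = (4/5)(3/4) = 3/5.
Weighting by the prior gives 1/4 · 0 = 0, 1/4 · 1/10 = 1/40, 1/4 · 3/10 = 3/40, 1/4 · 3/5 = 3/20; with total 1/4.
Dividing through by the total gives posterior P(r = 1 | data) = 0, P(r = 2 | data) = 1/10, P(r = 3 | data) = 3/10, P(r = 4 | data) = 3/5.
So P(green next | data) = Σ P(green next | H) P(H | data) = (1)(1/10) + (2/3)(3/10) + (1/3)(3/5) = 1/2.

0.500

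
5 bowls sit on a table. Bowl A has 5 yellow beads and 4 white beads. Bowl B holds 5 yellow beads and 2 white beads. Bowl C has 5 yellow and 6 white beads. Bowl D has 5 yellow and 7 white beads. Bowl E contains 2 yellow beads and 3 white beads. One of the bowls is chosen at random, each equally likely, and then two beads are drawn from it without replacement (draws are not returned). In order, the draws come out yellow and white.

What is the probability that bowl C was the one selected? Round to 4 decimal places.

0.2015

Compute the likelihood of the observed sequence for each case: P(data | bowl A) = (5/9)(4/8) = 0.27778; P(data | bowl B) = (5/7)(2/6) = 0.2381; P(data | bowl C) = (5/11)(6/10) = 0.27273; P(data | bowl D) = (5/12)(7/11) = 0.26515; P(data | bowl E) = (2/5)(3/4) = 0.3.
Weighting by the prior gives 1/5 · 0.27778 = 0.055556, 1/5 · 0.2381 = 0.047619, 1/5 · 0.27273 = 0.054545, 1/5 · 0.26515 = 0.05303, 1/5 · 0.3 = 0.06; summing to 0.27075.
By Bayes' rule, P(bowl C | data) = (0.054545) / (0.27075) = 0.20146.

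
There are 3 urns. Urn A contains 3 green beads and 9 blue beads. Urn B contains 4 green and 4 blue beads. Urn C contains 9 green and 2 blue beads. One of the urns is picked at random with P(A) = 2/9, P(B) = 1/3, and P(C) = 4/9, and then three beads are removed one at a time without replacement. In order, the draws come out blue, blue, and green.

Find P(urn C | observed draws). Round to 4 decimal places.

For each hypothesis, P(data | H) works out to: P(data | urn A) = (9/12)(8/11)(3/10) = 9/55; P(data | urn B) = (4/8)(3/7)(4/6) = 1/7; P(data | urn C) = (2/11)(1/10)(9/9) = 1/55.
Multiplying each by its prior: 2/9 · 9/55 = 2/55, 1/3 · 1/7 = 1/21, 4/9 · 1/55 = 4/495; summing to 29/315.
So P(urn C | data) = (4/495) / (29/315) = 28/319.

0.0878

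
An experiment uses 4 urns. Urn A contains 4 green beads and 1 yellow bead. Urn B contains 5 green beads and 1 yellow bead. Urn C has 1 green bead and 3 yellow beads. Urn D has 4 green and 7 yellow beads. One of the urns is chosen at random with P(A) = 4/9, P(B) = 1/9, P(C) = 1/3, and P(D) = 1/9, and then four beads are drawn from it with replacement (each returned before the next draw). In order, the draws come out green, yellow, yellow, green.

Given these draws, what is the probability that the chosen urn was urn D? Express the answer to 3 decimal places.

Compute the likelihood of the observed sequence for each case: P(data | urn A) = (4/5)(1/5)(1/5)(4/5) = 0.0256; P(data | urn B) = (5/6)(1/6)(1/6)(5/6) = 0.01929; P(data | urn C) = (1/4)(3/4)(3/4)(1/4) = 0.035156; P(data | urn D) = (4/11)(7/11)(7/11)(4/11) = 0.053548.
Weighting by the prior gives 4/9 · 0.0256 = 0.011378, 1/9 · 0.01929 = 0.0021433, 1/3 · 0.035156 = 0.011719, 1/9 · 0.053548 = 0.0059498; summing to 0.03119.
Hence P(urn D | data) = (0.0059498) / (0.03119) = 0.19076.

0.191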